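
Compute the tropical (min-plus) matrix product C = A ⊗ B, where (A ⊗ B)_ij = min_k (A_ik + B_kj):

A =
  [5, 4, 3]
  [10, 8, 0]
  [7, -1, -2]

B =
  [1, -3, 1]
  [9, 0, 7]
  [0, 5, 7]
A ⊗ B =
  [3, 2, 6]
  [0, 5, 7]
  [-2, -1, 5]

Apply the min-plus product entry-by-entry:
  C[0][0] = min over k of (A[0][0] + B[0][0] = 5 + 1 = 6, A[0][1] + B[1][0] = 4 + 9 = 13, A[0][2] + B[2][0] = 3 + 0 = 3) = 3 (attained at k = 2)
  C[0][1] = min over k of (A[0][0] + B[0][1] = 5 + -3 = 2, A[0][1] + B[1][1] = 4 + 0 = 4, A[0][2] + B[2][1] = 3 + 5 = 8) = 2 (attained at k = 0)
  C[0][2] = min over k of (A[0][0] + B[0][2] = 5 + 1 = 6, A[0][1] + B[1][2] = 4 + 7 = 11, A[0][2] + B[2][2] = 3 + 7 = 10) = 6 (attained at k = 0)
  C[1][0] = min over k of (A[1][0] + B[0][0] = 10 + 1 = 11, A[1][1] + B[1][0] = 8 + 9 = 17, A[1][2] + B[2][0] = 0 + 0 = 0) = 0 (attained at k = 2)
  C[1][1] = min over k of (A[1][0] + B[0][1] = 10 + -3 = 7, A[1][1] + B[1][1] = 8 + 0 = 8, A[1][2] + B[2][1] = 0 + 5 = 5) = 5 (attained at k = 2)
  C[1][2] = min over k of (A[1][0] + B[0][2] = 10 + 1 = 11, A[1][1] + B[1][2] = 8 + 7 = 15, A[1][2] + B[2][2] = 0 + 7 = 7) = 7 (attained at k = 2)
  C[2][0] = min over k of (A[2][0] + B[0][0] = 7 + 1 = 8, A[2][1] + B[1][0] = -1 + 9 = 8, A[2][2] + B[2][0] = -2 + 0 = -2) = -2 (attained at k = 2)
  C[2][1] = min over k of (A[2][0] + B[0][1] = 7 + -3 = 4, A[2][1] + B[1][1] = -1 + 0 = -1, A[2][2] + B[2][1] = -2 + 5 = 3) = -1 (attained at k = 1)
  C[2][2] = min over k of (A[2][0] + B[0][2] = 7 + 1 = 8, A[2][1] + B[1][2] = -1 + 7 = 6, A[2][2] + B[2][2] = -2 + 7 = 5) = 5 (attained at k = 2)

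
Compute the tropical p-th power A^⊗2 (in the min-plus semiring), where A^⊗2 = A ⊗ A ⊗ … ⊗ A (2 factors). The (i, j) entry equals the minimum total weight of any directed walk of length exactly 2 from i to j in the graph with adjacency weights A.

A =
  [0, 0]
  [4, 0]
A^⊗2 =
  [0, 0]
  [4, 0]

Each entry (A^⊗2)_ij equals the minimum over all length-2 walks i = v_0 → v_1 → … → v_2 = j of Σ_t A[v_t][v_{t+1}]. For example, for (i, j) = (0, 1) we minimise over 2 possible intermediate vertex sequences; the minimum is 0, attained along the walk 0 → 0 → 1.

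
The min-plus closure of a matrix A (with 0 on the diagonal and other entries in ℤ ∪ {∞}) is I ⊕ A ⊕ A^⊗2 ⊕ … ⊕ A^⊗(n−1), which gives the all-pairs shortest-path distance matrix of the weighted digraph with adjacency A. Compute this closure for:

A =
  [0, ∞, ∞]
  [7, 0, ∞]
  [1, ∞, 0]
Closure =
  [0, ∞, ∞]
  [7, 0, ∞]
  [1, ∞, 0]

This is the Floyd-Warshall all-pairs shortest-path computation. For each intermediate vertex k = 0, 1, …, 2, update dist[i][j] ← min(dist[i][j], dist[i][k] + dist[k][j]). The final matrix gives, for each (i, j), the minimum total weight of any directed path from i to j (possibly empty when i = j).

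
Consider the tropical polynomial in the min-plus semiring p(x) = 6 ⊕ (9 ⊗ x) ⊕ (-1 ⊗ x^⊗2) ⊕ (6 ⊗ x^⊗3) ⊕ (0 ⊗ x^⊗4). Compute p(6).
p(6) = 6

A tropical monomial a ⊗ x^⊗i evaluates to a + i · x. Evaluating each term at x = 6:
  Term 0 contributes 6 + 0 · 6 = 6
  Term 1 contributes 9 + 1 · 6 = 15
  Term 2 contributes -1 + 2 · 6 = 11
  Term 3 contributes 6 + 3 · 6 = 24
  Term 4 contributes 0 + 4 · 6 = 24
p(6) = ⊕ of these = min[6, 15, 11, 24, 24] = 6.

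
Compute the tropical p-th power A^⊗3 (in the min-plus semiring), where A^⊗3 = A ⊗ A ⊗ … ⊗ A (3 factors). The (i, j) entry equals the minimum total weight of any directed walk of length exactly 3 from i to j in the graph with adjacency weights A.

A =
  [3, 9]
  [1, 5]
A^⊗3 =
  [9, 15]
  [7, 13]

Each entry (A^⊗3)_ij equals the minimum over all length-3 walks i = v_0 → v_1 → … → v_3 = j of Σ_t A[v_t][v_{t+1}]. For example, for (i, j) = (0, 1) we minimise over 4 possible intermediate vertex sequences; the minimum is 15, attained along the walk 0 → 0 → 0 → 1.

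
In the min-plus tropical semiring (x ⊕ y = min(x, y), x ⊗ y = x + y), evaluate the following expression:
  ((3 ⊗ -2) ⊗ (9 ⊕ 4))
((3 ⊗ -2) ⊗ (9 ⊕ 4)) = 5

Expand innermost to outermost. Recall ⊕ takes the minimum of its arguments and ⊗ takes their sum. Working out the expression ((3 ⊗ -2) ⊗ (9 ⊕ 4)) gives 5.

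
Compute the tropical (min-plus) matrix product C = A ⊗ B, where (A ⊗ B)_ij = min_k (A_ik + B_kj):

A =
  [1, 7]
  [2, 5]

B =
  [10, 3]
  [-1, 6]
A ⊗ B =
  [6, 4]
  [4, 5]

Apply the min-plus product entry-by-entry:
  C[0][0] = min over k of (A[0][0] + B[0][0] = 1 + 10 = 11, A[0][1] + B[1][0] = 7 + -1 = 6) = 6 (attained at k = 1)
  C[0][1] = min over k of (A[0][0] + B[0][1] = 1 + 3 = 4, A[0][1] + B[1][1] = 7 + 6 = 13) = 4 (attained at k = 0)
  C[1][0] = min over k of (A[1][0] + B[0][0] = 2 + 10 = 12, A[1][1] + B[1][0] = 5 + -1 = 4) = 4 (attained at k = 1)
  C[1][1] = min over k of (A[1][0] + B[0][1] = 2 + 3 = 5, A[1][1] + B[1][1] = 5 + 6 = 11) = 5 (attained at k = 0)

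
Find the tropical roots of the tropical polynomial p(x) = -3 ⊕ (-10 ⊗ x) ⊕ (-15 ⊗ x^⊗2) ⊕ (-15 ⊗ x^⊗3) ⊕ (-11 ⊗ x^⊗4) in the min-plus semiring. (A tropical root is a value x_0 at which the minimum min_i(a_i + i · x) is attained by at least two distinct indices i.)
Roots: {-4, 0, 5, 7}

Each tropical root is a break point of the lower envelope of the lines y = a_i + i · x (there are 5 lines, with slopes 0, 1, ..., 4). Only the lines that attain the minimum somewhere contribute to roots; other lines are dominated. Here the surviving (envelope) indices are i = 4, i = 3, i = 2, i = 1, i = 0.
Intersections between consecutive envelope lines give the roots: for adjacent envelope indices i < j the intersection is x = (a_i − a_j) / (j − i). Reading off the sorted break points: {-4, 0, 5, 7}.
Verification: at each break x_0, at least two indices attain the minimum of min_i(a_i + i · x_0).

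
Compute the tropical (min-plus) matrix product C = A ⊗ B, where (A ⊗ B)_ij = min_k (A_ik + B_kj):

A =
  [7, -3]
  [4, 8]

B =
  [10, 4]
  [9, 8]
A ⊗ B =
  [6, 5]
  [14, 8]

Apply the min-plus product entry-by-entry:
  C[0][0] = min over k of (A[0][0] + B[0][0] = 7 + 10 = 17, A[0][1] + B[1][0] = -3 + 9 = 6) = 6 (attained at k = 1)
  C[0][1] = min over k of (A[0][0] + B[0][1] = 7 + 4 = 11, A[0][1] + B[1][1] = -3 + 8 = 5) = 5 (attained at k = 1)
  C[1][0] = min over k of (A[1][0] + B[0][0] = 4 + 10 = 14, A[1][1] + B[1][0] = 8 + 9 = 17) = 14 (attained at k = 0)
  C[1][1] = min over k of (A[1][0] + B[0][1] = 4 + 4 = 8, A[1][1] + B[1][1] = 8 + 8 = 16) = 8 (attained at k = 0)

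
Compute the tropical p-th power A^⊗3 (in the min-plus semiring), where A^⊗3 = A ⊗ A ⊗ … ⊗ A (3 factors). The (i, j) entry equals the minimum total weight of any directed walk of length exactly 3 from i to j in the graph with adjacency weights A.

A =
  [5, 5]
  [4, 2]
A^⊗3 =
  [11, 9]
  [8, 6]

Each entry (A^⊗3)_ij equals the minimum over all length-3 walks i = v_0 → v_1 → … → v_3 = j of Σ_t A[v_t][v_{t+1}]. For example, for (i, j) = (0, 1) we minimise over 4 possible intermediate vertex sequences; the minimum is 9, attained along the walk 0 → 1 → 1 → 1.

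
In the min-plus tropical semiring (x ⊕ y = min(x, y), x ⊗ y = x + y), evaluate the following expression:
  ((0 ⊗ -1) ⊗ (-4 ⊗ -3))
((0 ⊗ -1) ⊗ (-4 ⊗ -3)) = -8

Expand innermost to outermost. Recall ⊕ takes the minimum of its arguments and ⊗ takes their sum. Working out the expression ((0 ⊗ -1) ⊗ (-4 ⊗ -3)) gives -8.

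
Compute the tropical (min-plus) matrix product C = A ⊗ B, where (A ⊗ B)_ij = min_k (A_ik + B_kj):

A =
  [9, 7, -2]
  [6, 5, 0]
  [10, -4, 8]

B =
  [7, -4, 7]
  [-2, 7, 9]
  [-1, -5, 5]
A ⊗ B =
  [-3, -7, 3]
  [-1, -5, 5]
  [-6, 3, 5]

Apply the min-plus product entry-by-entry:
  C[0][0] = min over k of (A[0][0] + B[0][0] = 9 + 7 = 16, A[0][1] + B[1][0] = 7 + -2 = 5, A[0][2] + B[2][0] = -2 + -1 = -3) = -3 (attained at k = 2)
  C[0][1] = min over k of (A[0][0] + B[0][1] = 9 + -4 = 5, A[0][1] + B[1][1] = 7 + 7 = 14, A[0][2] + B[2][1] = -2 + -5 = -7) = -7 (attained at k = 2)
  C[0][2] = min over k of (A[0][0] + B[0][2] = 9 + 7 = 16, A[0][1] + B[1][2] = 7 + 9 = 16, A[0][2] + B[2][2] = -2 + 5 = 3) = 3 (attained at k = 2)
  C[1][0] = min over k of (A[1][0] + B[0][0] = 6 + 7 = 13, A[1][1] + B[1][0] = 5 + -2 = 3, A[1][2] + B[2][0] = 0 + -1 = -1) = -1 (attained at k = 2)
  C[1][1] = min over k of (A[1][0] + B[0][1] = 6 + -4 = 2, A[1][1] + B[1][1] = 5 + 7 = 12, A[1][2] + B[2][1] = 0 + -5 = -5) = -5 (attained at k = 2)
  C[1][2] = min over k of (A[1][0] + B[0][2] = 6 + 7 = 13, A[1][1] + B[1][2] = 5 + 9 = 14, A[1][2] + B[2][2] = 0 + 5 = 5) = 5 (attained at k = 2)
  C[2][0] = min over k of (A[2][0] + B[0][0] = 10 + 7 = 17, A[2][1] + B[1][0] = -4 + -2 = -6, A[2][2] + B[2][0] = 8 + -1 = 7) = -6 (attained at k = 1)
  C[2][1] = min over k of (A[2][0] + B[0][1] = 10 + -4 = 6, A[2][1] + B[1][1] = -4 + 7 = 3, A[2][2] + B[2][1] = 8 + -5 = 3) = 3 (attained at k = 1)
  C[2][2] = min over k of (A[2][0] + B[0][2] = 10 + 7 = 17, A[2][1] + B[1][2] = -4 + 9 = 5, A[2][2] + B[2][2] = 8 + 5 = 13) = 5 (attained at k = 1)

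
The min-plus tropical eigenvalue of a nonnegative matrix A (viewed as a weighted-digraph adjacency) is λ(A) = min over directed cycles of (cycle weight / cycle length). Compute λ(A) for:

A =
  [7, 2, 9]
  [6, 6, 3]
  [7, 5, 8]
λ(A) = 4

Enumerate directed cycles and compute their means (weight / length). Sample:
  cycle 0 → 0: weight = 7, length = 1, mean = 7/1 ≈ 7.000
  cycle 1 → 1: weight = 6, length = 1, mean = 6/1 ≈ 6.000
  cycle 2 → 2: weight = 8, length = 1, mean = 8/1 ≈ 8.000
  cycle 0 → 1 → 0: weight = 8, length = 2, mean = 8/2 ≈ 4.000
  cycle 0 → 2 → 0: weight = 16, length = 2, mean = 16/2 ≈ 8.000
  cycle 1 → 0 → 1: weight = 8, length = 2, mean = 8/2 ≈ 4.000
Minimum mean = 4.000, attained e.g. along the cycle 0 → 1 → 0 with weight 8 and length 2. So λ(A) = 8/2 = 4.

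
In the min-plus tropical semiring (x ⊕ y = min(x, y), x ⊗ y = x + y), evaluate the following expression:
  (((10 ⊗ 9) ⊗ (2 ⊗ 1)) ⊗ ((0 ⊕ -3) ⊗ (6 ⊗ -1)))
(((10 ⊗ 9) ⊗ (2 ⊗ 1)) ⊗ ((0 ⊕ -3) ⊗ (6 ⊗ -1))) = 24

Expand innermost to outermost. Recall ⊕ takes the minimum of its arguments and ⊗ takes their sum. Working out the expression (((10 ⊗ 9) ⊗ (2 ⊗ 1)) ⊗ ((0 ⊕ -3) ⊗ (6 ⊗ -1))) gives 24.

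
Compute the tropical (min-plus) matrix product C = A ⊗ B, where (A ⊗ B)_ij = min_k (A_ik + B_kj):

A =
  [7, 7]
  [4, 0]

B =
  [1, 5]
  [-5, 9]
A ⊗ B =
  [2, 12]
  [-5, 9]

Apply the min-plus product entry-by-entry:
  C[0][0] = min over k of (A[0][0] + B[0][0] = 7 + 1 = 8, A[0][1] + B[1][0] = 7 + -5 = 2) = 2 (attained at k = 1)
  C[0][1] = min over k of (A[0][0] + B[0][1] = 7 + 5 = 12, A[0][1] + B[1][1] = 7 + 9 = 16) = 12 (attained at k = 0)
  C[1][0] = min over k of (A[1][0] + B[0][0] = 4 + 1 = 5, A[1][1] + B[1][0] = 0 + -5 = -5) = -5 (attained at k = 1)
  C[1][1] = min over k of (A[1][0] + B[0][1] = 4 + 5 = 9, A[1][1] + B[1][1] = 0 + 9 = 9) = 9 (attained at k = 0)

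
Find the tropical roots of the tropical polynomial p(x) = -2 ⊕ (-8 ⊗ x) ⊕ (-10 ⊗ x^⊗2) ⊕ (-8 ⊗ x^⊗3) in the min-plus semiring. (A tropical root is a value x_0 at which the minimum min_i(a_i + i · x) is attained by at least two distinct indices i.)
Roots: {-2, 2, 6}

Each tropical root is a break point of the lower envelope of the lines y = a_i + i · x (there are 4 lines, with slopes 0, 1, ..., 3). Only the lines that attain the minimum somewhere contribute to roots; other lines are dominated. Here the surviving (envelope) indices are i = 3, i = 2, i = 1, i = 0.
Intersections between consecutive envelope lines give the roots: for adjacent envelope indices i < j the intersection is x = (a_i − a_j) / (j − i). Reading off the sorted break points: {-2, 2, 6}.
Verification: at each break x_0, at least two indices attain the minimum of min_i(a_i + i · x_0).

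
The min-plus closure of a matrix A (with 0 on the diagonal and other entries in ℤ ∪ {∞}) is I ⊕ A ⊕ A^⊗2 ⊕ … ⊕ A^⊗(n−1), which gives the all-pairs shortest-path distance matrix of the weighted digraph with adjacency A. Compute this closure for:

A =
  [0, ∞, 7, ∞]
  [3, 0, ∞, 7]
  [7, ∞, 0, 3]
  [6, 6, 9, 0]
Closure =
  [0, 16, 7, 10]
  [3, 0, 10, 7]
  [7, 9, 0, 3]
  [6, 6, 9, 0]

This is the Floyd-Warshall all-pairs shortest-path computation. For each intermediate vertex k = 0, 1, …, 3, update dist[i][j] ← min(dist[i][j], dist[i][k] + dist[k][j]). The final matrix gives, for each (i, j), the minimum total weight of any directed path from i to j (possibly empty when i = j).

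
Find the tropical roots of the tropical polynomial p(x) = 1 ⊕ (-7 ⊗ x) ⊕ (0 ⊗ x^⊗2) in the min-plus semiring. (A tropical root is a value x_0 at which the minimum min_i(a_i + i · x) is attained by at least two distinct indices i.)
Roots: {-7, 8}

Each tropical root is a break point of the lower envelope of the lines y = a_i + i · x (there are 3 lines, with slopes 0, 1, ..., 2). Only the lines that attain the minimum somewhere contribute to roots; other lines are dominated. Here the surviving (envelope) indices are i = 2, i = 1, i = 0.
Intersections between consecutive envelope lines give the roots: for adjacent envelope indices i < j the intersection is x = (a_i − a_j) / (j − i). Reading off the sorted break points: {-7, 8}.
Verification: at each break x_0, at least two indices attain the minimum of min_i(a_i + i · x_0).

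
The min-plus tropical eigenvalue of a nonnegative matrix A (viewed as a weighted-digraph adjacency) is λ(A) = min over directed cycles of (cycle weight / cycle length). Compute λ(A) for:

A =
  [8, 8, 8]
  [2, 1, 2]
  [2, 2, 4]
λ(A) = 1

Enumerate directed cycles and compute their means (weight / length). Sample:
  cycle 0 → 0: weight = 8, length = 1, mean = 8/1 ≈ 8.000
  cycle 1 → 1: weight = 1, length = 1, mean = 1/1 ≈ 1.000
  cycle 2 → 2: weight = 4, length = 1, mean = 4/1 ≈ 4.000
  cycle 0 → 1 → 0: weight = 10, length = 2, mean = 10/2 ≈ 5.000
  cycle 0 → 2 → 0: weight = 10, length = 2, mean = 10/2 ≈ 5.000
  cycle 1 → 0 → 1: weight = 10, length = 2, mean = 10/2 ≈ 5.000
Minimum mean = 1.000, attained e.g. along the cycle 1 → 1 with weight 1 and length 1. So λ(A) = 1/1 = 1.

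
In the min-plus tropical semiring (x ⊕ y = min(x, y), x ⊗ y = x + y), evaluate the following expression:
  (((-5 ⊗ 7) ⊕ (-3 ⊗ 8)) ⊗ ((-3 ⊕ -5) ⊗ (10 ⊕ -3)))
(((-5 ⊗ 7) ⊕ (-3 ⊗ 8)) ⊗ ((-3 ⊕ -5) ⊗ (10 ⊕ -3))) = -6

Expand innermost to outermost. Recall ⊕ takes the minimum of its arguments and ⊗ takes their sum. Working out the expression (((-5 ⊗ 7) ⊕ (-3 ⊗ 8)) ⊗ ((-3 ⊕ -5) ⊗ (10 ⊕ -3))) gives -6.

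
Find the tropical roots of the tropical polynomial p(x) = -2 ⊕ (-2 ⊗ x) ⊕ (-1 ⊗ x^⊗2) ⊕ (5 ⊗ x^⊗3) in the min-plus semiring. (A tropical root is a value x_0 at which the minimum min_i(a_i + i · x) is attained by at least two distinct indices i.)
Roots: {-6, -1, 0}

Each tropical root is a break point of the lower envelope of the lines y = a_i + i · x (there are 4 lines, with slopes 0, 1, ..., 3). Only the lines that attain the minimum somewhere contribute to roots; other lines are dominated. Here the surviving (envelope) indices are i = 3, i = 2, i = 1, i = 0.
Intersections between consecutive envelope lines give the roots: for adjacent envelope indices i < j the intersection is x = (a_i − a_j) / (j − i). Reading off the sorted break points: {-6, -1, 0}.
Verification: at each break x_0, at least two indices attain the minimum of min_i(a_i + i · x_0).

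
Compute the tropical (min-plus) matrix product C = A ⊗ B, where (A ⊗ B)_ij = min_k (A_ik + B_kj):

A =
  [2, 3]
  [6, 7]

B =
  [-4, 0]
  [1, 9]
A ⊗ B =
  [-2, 2]
  [2, 6]

Apply the min-plus product entry-by-entry:
  C[0][0] = min over k of (A[0][0] + B[0][0] = 2 + -4 = -2, A[0][1] + B[1][0] = 3 + 1 = 4) = -2 (attained at k = 0)
  C[0][1] = min over k of (A[0][0] + B[0][1] = 2 + 0 = 2, A[0][1] + B[1][1] = 3 + 9 = 12) = 2 (attained at k = 0)
  C[1][0] = min over k of (A[1][0] + B[0][0] = 6 + -4 = 2, A[1][1] + B[1][0] = 7 + 1 = 8) = 2 (attained at k = 0)
  C[1][1] = min over k of (A[1][0] + B[0][1] = 6 + 0 = 6, A[1][1] + B[1][1] = 7 + 9 = 16) = 6 (attained at k = 0)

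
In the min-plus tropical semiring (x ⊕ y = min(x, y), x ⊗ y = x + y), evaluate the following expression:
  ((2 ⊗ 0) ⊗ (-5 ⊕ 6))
((2 ⊗ 0) ⊗ (-5 ⊕ 6)) = -3

Expand innermost to outermost. Recall ⊕ takes the minimum of its arguments and ⊗ takes their sum. Working out the expression ((2 ⊗ 0) ⊗ (-5 ⊕ 6)) gives -3.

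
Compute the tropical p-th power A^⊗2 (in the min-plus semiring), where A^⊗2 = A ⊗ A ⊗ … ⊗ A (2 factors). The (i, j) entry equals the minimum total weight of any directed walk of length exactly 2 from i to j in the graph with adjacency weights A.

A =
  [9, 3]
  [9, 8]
A^⊗2 =
  [12, 11]
  [17, 12]

Each entry (A^⊗2)_ij equals the minimum over all length-2 walks i = v_0 → v_1 → … → v_2 = j of Σ_t A[v_t][v_{t+1}]. For example, for (i, j) = (0, 1) we minimise over 2 possible intermediate vertex sequences; the minimum is 11, attained along the walk 0 → 1 → 1.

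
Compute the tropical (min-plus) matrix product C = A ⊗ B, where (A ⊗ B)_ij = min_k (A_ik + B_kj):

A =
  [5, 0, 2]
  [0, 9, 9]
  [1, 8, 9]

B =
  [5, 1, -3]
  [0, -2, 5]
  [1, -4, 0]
A ⊗ B =
  [0, -2, 2]
  [5, 1, -3]
  [6, 2, -2]

Apply the min-plus product entry-by-entry:
  C[0][0] = min over k of (A[0][0] + B[0][0] = 5 + 5 = 10, A[0][1] + B[1][0] = 0 + 0 = 0, A[0][2] + B[2][0] = 2 + 1 = 3) = 0 (attained at k = 1)
  C[0][1] = min over k of (A[0][0] + B[0][1] = 5 + 1 = 6, A[0][1] + B[1][1] = 0 + -2 = -2, A[0][2] + B[2][1] = 2 + -4 = -2) = -2 (attained at k = 1)
  C[0][2] = min over k of (A[0][0] + B[0][2] = 5 + -3 = 2, A[0][1] + B[1][2] = 0 + 5 = 5, A[0][2] + B[2][2] = 2 + 0 = 2) = 2 (attained at k = 0)
  C[1][0] = min over k of (A[1][0] + B[0][0] = 0 + 5 = 5, A[1][1] + B[1][0] = 9 + 0 = 9, A[1][2] + B[2][0] = 9 + 1 = 10) = 5 (attained at k = 0)
  C[1][1] = min over k of (A[1][0] + B[0][1] = 0 + 1 = 1, A[1][1] + B[1][1] = 9 + -2 = 7, A[1][2] + B[2][1] = 9 + -4 = 5) = 1 (attained at k = 0)
  C[1][2] = min over k of (A[1][0] + B[0][2] = 0 + -3 = -3, A[1][1] + B[1][2] = 9 + 5 = 14, A[1][2] + B[2][2] = 9 + 0 = 9) = -3 (attained at k = 0)
  C[2][0] = min over k of (A[2][0] + B[0][0] = 1 + 5 = 6, A[2][1] + B[1][0] = 8 + 0 = 8, A[2][2] + B[2][0] = 9 + 1 = 10) = 6 (attained at k = 0)
  C[2][1] = min over k of (A[2][0] + B[0][1] = 1 + 1 = 2, A[2][1] + B[1][1] = 8 + -2 = 6, A[2][2] + B[2][1] = 9 + -4 = 5) = 2 (attained at k = 0)
  C[2][2] = min over k of (A[2][0] + B[0][2] = 1 + -3 = -2, A[2][1] + B[1][2] = 8 + 5 = 13, A[2][2] + B[2][2] = 9 + 0 = 9) = -2 (attained at k = 0)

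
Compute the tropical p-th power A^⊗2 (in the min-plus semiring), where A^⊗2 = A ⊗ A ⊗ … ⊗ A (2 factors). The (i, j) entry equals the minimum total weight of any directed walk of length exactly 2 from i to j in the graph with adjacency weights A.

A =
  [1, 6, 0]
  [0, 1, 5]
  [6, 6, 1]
A^⊗2 =
  [2, 6, 1]
  [1, 2, 0]
  [6, 7, 2]

Each entry (A^⊗2)_ij equals the minimum over all length-2 walks i = v_0 → v_1 → … → v_2 = j of Σ_t A[v_t][v_{t+1}]. For example, for (i, j) = (0, 2) we minimise over 3 possible intermediate vertex sequences; the minimum is 1, attained along the walk 0 → 0 → 2.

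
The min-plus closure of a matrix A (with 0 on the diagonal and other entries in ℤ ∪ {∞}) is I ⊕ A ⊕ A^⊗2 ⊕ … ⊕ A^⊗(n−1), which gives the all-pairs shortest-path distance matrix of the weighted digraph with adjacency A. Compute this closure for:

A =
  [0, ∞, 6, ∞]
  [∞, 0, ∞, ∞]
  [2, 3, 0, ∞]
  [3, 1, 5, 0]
Closure =
  [0, 9, 6, ∞]
  [∞, 0, ∞, ∞]
  [2, 3, 0, ∞]
  [3, 1, 5, 0]

This is the Floyd-Warshall all-pairs shortest-path computation. For each intermediate vertex k = 0, 1, …, 3, update dist[i][j] ← min(dist[i][j], dist[i][k] + dist[k][j]). The final matrix gives, for each (i, j), the minimum total weight of any directed path from i to j (possibly empty when i = j).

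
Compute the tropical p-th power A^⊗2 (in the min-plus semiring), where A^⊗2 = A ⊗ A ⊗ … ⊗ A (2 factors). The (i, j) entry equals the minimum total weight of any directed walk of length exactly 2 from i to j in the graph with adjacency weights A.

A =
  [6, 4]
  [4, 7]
A^⊗2 =
  [8, 10]
  [10, 8]

Each entry (A^⊗2)_ij equals the minimum over all length-2 walks i = v_0 → v_1 → … → v_2 = j of Σ_t A[v_t][v_{t+1}]. For example, for (i, j) = (0, 1) we minimise over 2 possible intermediate vertex sequences; the minimum is 10, attained along the walk 0 → 0 → 1.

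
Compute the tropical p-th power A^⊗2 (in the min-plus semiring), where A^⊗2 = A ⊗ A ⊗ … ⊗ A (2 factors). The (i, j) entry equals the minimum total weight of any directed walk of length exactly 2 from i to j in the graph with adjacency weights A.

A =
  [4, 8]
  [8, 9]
A^⊗2 =
  [8, 12]
  [12, 16]

Each entry (A^⊗2)_ij equals the minimum over all length-2 walks i = v_0 → v_1 → … → v_2 = j of Σ_t A[v_t][v_{t+1}]. For example, for (i, j) = (0, 1) we minimise over 2 possible intermediate vertex sequences; the minimum is 12, attained along the walk 0 → 0 → 1.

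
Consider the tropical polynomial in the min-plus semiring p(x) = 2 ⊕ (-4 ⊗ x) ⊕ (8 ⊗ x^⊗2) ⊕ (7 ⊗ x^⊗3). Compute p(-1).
p(-1) = -5

A tropical monomial a ⊗ x^⊗i evaluates to a + i · x. Evaluating each term at x = -1:
  Term 0 contributes 2 + 0 · -1 = 2
  Term 1 contributes -4 + 1 · -1 = -5
  Term 2 contributes 8 + 2 · -1 = 6
  Term 3 contributes 7 + 3 · -1 = 4
p(-1) = ⊕ of these = min[2, -5, 6, 4] = -5.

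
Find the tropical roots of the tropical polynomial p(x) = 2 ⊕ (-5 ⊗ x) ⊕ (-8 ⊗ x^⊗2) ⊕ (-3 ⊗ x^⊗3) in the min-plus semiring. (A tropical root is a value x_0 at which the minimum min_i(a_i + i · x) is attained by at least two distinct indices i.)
Roots: {-5, 3, 7}

Each tropical root is a break point of the lower envelope of the lines y = a_i + i · x (there are 4 lines, with slopes 0, 1, ..., 3). Only the lines that attain the minimum somewhere contribute to roots; other lines are dominated. Here the surviving (envelope) indices are i = 3, i = 2, i = 1, i = 0.
Intersections between consecutive envelope lines give the roots: for adjacent envelope indices i < j the intersection is x = (a_i − a_j) / (j − i). Reading off the sorted break points: {-5, 3, 7}.
Verification: at each break x_0, at least two indices attain the minimum of min_i(a_i + i · x_0).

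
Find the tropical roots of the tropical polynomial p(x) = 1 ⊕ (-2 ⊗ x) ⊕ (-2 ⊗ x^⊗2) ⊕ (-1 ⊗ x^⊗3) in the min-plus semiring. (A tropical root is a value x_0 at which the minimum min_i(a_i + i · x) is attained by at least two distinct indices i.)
Roots: {-1, 0, 3}

Each tropical root is a break point of the lower envelope of the lines y = a_i + i · x (there are 4 lines, with slopes 0, 1, ..., 3). Only the lines that attain the minimum somewhere contribute to roots; other lines are dominated. Here the surviving (envelope) indices are i = 3, i = 2, i = 1, i = 0.
Intersections between consecutive envelope lines give the roots: for adjacent envelope indices i < j the intersection is x = (a_i − a_j) / (j − i). Reading off the sorted break points: {-1, 0, 3}.
Verification: at each break x_0, at least two indices attain the minimum of min_i(a_i + i · x_0).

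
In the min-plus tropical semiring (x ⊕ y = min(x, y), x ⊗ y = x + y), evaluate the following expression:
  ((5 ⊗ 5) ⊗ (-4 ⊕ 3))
((5 ⊗ 5) ⊗ (-4 ⊕ 3)) = 6

Expand innermost to outermost. Recall ⊕ takes the minimum of its arguments and ⊗ takes their sum. Working out the expression ((5 ⊗ 5) ⊗ (-4 ⊕ 3)) gives 6.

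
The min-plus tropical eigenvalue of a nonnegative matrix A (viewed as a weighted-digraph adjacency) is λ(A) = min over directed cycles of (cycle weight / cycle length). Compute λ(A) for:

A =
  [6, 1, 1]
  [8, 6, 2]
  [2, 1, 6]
λ(A) = 3/2

Enumerate directed cycles and compute their means (weight / length). Sample:
  cycle 0 → 0: weight = 6, length = 1, mean = 6/1 ≈ 6.000
  cycle 1 → 1: weight = 6, length = 1, mean = 6/1 ≈ 6.000
  cycle 2 → 2: weight = 6, length = 1, mean = 6/1 ≈ 6.000
  cycle 0 → 1 → 0: weight = 9, length = 2, mean = 9/2 ≈ 4.500
  cycle 0 → 2 → 0: weight = 3, length = 2, mean = 3/2 ≈ 1.500
  cycle 1 → 0 → 1: weight = 9, length = 2, mean = 9/2 ≈ 4.500
Minimum mean = 1.500, attained e.g. along the cycle 0 → 2 → 0 with weight 3 and length 2. So λ(A) = 3/2 = 3/2.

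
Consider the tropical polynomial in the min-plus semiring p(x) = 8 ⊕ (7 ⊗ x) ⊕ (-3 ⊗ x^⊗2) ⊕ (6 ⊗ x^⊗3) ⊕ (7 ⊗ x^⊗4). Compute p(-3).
p(-3) = -9

A tropical monomial a ⊗ x^⊗i evaluates to a + i · x. Evaluating each term at x = -3:
  Term 0 contributes 8 + 0 · -3 = 8
  Term 1 contributes 7 + 1 · -3 = 4
  Term 2 contributes -3 + 2 · -3 = -9
  Term 3 contributes 6 + 3 · -3 = -3
  Term 4 contributes 7 + 4 · -3 = -5
p(-3) = ⊕ of these = min[8, 4, -9, -3, -5] = -9.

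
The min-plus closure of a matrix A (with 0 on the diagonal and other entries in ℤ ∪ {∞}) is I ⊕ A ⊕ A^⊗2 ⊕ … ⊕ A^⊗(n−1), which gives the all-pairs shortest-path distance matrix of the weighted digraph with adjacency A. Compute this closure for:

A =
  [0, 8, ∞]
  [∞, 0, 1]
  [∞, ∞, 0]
Closure =
  [0, 8, 9]
  [∞, 0, 1]
  [∞, ∞, 0]

This is the Floyd-Warshall all-pairs shortest-path computation. For each intermediate vertex k = 0, 1, …, 2, update dist[i][j] ← min(dist[i][j], dist[i][k] + dist[k][j]). The final matrix gives, for each (i, j), the minimum total weight of any directed path from i to j (possibly empty when i = j).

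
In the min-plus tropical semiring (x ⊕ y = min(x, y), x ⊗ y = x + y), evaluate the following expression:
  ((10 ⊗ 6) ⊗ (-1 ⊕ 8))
((10 ⊗ 6) ⊗ (-1 ⊕ 8)) = 15

Expand innermost to outermost. Recall ⊕ takes the minimum of its arguments and ⊗ takes their sum. Working out the expression ((10 ⊗ 6) ⊗ (-1 ⊕ 8)) gives 15.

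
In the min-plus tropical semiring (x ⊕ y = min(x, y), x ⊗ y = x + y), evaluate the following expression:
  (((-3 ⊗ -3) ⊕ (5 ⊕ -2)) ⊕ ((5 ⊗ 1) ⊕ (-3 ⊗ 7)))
(((-3 ⊗ -3) ⊕ (5 ⊕ -2)) ⊕ ((5 ⊗ 1) ⊕ (-3 ⊗ 7))) = -6

Expand innermost to outermost. Recall ⊕ takes the minimum of its arguments and ⊗ takes their sum. Working out the expression (((-3 ⊗ -3) ⊕ (5 ⊕ -2)) ⊕ ((5 ⊗ 1) ⊕ (-3 ⊗ 7))) gives -6.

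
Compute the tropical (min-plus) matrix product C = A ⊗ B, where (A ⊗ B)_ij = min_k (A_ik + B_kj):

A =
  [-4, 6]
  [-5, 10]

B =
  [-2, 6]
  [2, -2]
A ⊗ B =
  [-6, 2]
  [-7, 1]

Apply the min-plus product entry-by-entry:
  C[0][0] = min over k of (A[0][0] + B[0][0] = -4 + -2 = -6, A[0][1] + B[1][0] = 6 + 2 = 8) = -6 (attained at k = 0)
  C[0][1] = min over k of (A[0][0] + B[0][1] = -4 + 6 = 2, A[0][1] + B[1][1] = 6 + -2 = 4) = 2 (attained at k = 0)
  C[1][0] = min over k of (A[1][0] + B[0][0] = -5 + -2 = -7, A[1][1] + B[1][0] = 10 + 2 = 12) = -7 (attained at k = 0)
  C[1][1] = min over k of (A[1][0] + B[0][1] = -5 + 6 = 1, A[1][1] + B[1][1] = 10 + -2 = 8) = 1 (attained at k = 0)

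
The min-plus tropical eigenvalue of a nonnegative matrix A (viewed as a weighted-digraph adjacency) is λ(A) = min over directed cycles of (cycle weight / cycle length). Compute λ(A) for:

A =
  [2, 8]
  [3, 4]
λ(A) = 2

Enumerate directed cycles and compute their means (weight / length). Sample:
  cycle 0 → 0: weight = 2, length = 1, mean = 2/1 ≈ 2.000
  cycle 1 → 1: weight = 4, length = 1, mean = 4/1 ≈ 4.000
  cycle 0 → 1 → 0: weight = 11, length = 2, mean = 11/2 ≈ 5.500
  cycle 1 → 0 → 1: weight = 11, length = 2, mean = 11/2 ≈ 5.500
Minimum mean = 2.000, attained e.g. along the cycle 0 → 0 with weight 2 and length 1. So λ(A) = 2/1 = 2.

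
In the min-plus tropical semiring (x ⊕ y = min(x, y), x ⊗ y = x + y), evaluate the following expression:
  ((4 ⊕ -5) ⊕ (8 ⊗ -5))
((4 ⊕ -5) ⊕ (8 ⊗ -5)) = -5

Expand innermost to outermost. Recall ⊕ takes the minimum of its arguments and ⊗ takes their sum. Working out the expression ((4 ⊕ -5) ⊕ (8 ⊗ -5)) gives -5.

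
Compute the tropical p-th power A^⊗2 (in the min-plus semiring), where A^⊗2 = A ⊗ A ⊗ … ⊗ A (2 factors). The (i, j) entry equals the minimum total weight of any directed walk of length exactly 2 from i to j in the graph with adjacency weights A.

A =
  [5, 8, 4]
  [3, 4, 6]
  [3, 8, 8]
A^⊗2 =
  [7, 12, 9]
  [7, 8, 7]
  [8, 11, 7]

Each entry (A^⊗2)_ij equals the minimum over all length-2 walks i = v_0 → v_1 → … → v_2 = j of Σ_t A[v_t][v_{t+1}]. For example, for (i, j) = (0, 2) we minimise over 3 possible intermediate vertex sequences; the minimum is 9, attained along the walk 0 → 0 → 2.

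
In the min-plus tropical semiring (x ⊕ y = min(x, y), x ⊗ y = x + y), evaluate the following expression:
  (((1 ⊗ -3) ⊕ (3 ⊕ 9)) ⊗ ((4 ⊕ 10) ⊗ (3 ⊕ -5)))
(((1 ⊗ -3) ⊕ (3 ⊕ 9)) ⊗ ((4 ⊕ 10) ⊗ (3 ⊕ -5))) = -3

Expand innermost to outermost. Recall ⊕ takes the minimum of its arguments and ⊗ takes their sum. Working out the expression (((1 ⊗ -3) ⊕ (3 ⊕ 9)) ⊗ ((4 ⊕ 10) ⊗ (3 ⊕ -5))) gives -3.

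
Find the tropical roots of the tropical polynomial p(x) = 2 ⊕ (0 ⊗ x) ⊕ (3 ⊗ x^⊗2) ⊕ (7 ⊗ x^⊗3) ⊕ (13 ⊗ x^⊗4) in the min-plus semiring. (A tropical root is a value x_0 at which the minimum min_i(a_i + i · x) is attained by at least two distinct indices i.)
Roots: {-6, -4, -3, 2}

Each tropical root is a break point of the lower envelope of the lines y = a_i + i · x (there are 5 lines, with slopes 0, 1, ..., 4). Only the lines that attain the minimum somewhere contribute to roots; other lines are dominated. Here the surviving (envelope) indices are i = 4, i = 3, i = 2, i = 1, i = 0.
Intersections between consecutive envelope lines give the roots: for adjacent envelope indices i < j the intersection is x = (a_i − a_j) / (j − i). Reading off the sorted break points: {-6, -4, -3, 2}.
Verification: at each break x_0, at least two indices attain the minimum of min_i(a_i + i · x_0).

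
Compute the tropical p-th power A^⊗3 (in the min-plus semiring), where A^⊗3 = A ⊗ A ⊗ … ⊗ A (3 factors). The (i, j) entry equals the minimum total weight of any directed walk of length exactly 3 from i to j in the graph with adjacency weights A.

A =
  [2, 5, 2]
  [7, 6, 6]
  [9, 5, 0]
A^⊗3 =
  [6, 7, 2]
  [11, 11, 6]
  [9, 5, 0]

Each entry (A^⊗3)_ij equals the minimum over all length-3 walks i = v_0 → v_1 → … → v_3 = j of Σ_t A[v_t][v_{t+1}]. For example, for (i, j) = (0, 2) we minimise over 9 possible intermediate vertex sequences; the minimum is 2, attained along the walk 0 → 2 → 2 → 2.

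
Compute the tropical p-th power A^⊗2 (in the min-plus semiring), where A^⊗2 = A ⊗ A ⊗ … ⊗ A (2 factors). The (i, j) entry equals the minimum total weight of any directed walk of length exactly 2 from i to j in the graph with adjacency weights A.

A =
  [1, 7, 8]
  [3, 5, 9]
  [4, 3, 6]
A^⊗2 =
  [2, 8, 9]
  [4, 10, 11]
  [5, 8, 12]

Each entry (A^⊗2)_ij equals the minimum over all length-2 walks i = v_0 → v_1 → … → v_2 = j of Σ_t A[v_t][v_{t+1}]. For example, for (i, j) = (0, 2) we minimise over 3 possible intermediate vertex sequences; the minimum is 9, attained along the walk 0 → 0 → 2.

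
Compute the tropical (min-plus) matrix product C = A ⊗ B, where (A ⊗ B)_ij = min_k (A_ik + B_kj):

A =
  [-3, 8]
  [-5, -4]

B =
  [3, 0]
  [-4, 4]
A ⊗ B =
  [0, -3]
  [-8, -5]

Apply the min-plus product entry-by-entry:
  C[0][0] = min over k of (A[0][0] + B[0][0] = -3 + 3 = 0, A[0][1] + B[1][0] = 8 + -4 = 4) = 0 (attained at k = 0)
  C[0][1] = min over k of (A[0][0] + B[0][1] = -3 + 0 = -3, A[0][1] + B[1][1] = 8 + 4 = 12) = -3 (attained at k = 0)
  C[1][0] = min over k of (A[1][0] + B[0][0] = -5 + 3 = -2, A[1][1] + B[1][0] = -4 + -4 = -8) = -8 (attained at k = 1)
  C[1][1] = min over k of (A[1][0] + B[0][1] = -5 + 0 = -5, A[1][1] + B[1][1] = -4 + 4 = 0) = -5 (attained at k = 0)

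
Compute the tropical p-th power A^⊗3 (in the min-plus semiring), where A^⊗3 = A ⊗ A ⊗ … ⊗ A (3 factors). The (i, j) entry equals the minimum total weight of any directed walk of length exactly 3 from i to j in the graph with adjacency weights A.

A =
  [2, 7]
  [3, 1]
A^⊗3 =
  [6, 9]
  [5, 3]

Each entry (A^⊗3)_ij equals the minimum over all length-3 walks i = v_0 → v_1 → … → v_3 = j of Σ_t A[v_t][v_{t+1}]. For example, for (i, j) = (0, 1) we minimise over 4 possible intermediate vertex sequences; the minimum is 9, attained along the walk 0 → 1 → 1 → 1.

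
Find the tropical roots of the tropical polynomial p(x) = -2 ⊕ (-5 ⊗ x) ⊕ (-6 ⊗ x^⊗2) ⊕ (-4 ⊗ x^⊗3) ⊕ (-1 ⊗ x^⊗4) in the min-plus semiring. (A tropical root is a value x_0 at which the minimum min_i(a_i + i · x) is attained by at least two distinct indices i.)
Roots: {-3, -2, 1, 3}

Each tropical root is a break point of the lower envelope of the lines y = a_i + i · x (there are 5 lines, with slopes 0, 1, ..., 4). Only the lines that attain the minimum somewhere contribute to roots; other lines are dominated. Here the surviving (envelope) indices are i = 4, i = 3, i = 2, i = 1, i = 0.
Intersections between consecutive envelope lines give the roots: for adjacent envelope indices i < j the intersection is x = (a_i − a_j) / (j − i). Reading off the sorted break points: {-3, -2, 1, 3}.
Verification: at each break x_0, at least two indices attain the minimum of min_i(a_i + i · x_0).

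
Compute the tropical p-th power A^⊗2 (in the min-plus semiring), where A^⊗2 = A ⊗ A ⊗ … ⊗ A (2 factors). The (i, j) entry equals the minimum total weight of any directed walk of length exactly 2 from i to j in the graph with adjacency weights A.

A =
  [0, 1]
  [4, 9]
A^⊗2 =
  [0, 1]
  [4, 5]

Each entry (A^⊗2)_ij equals the minimum over all length-2 walks i = v_0 → v_1 → … → v_2 = j of Σ_t A[v_t][v_{t+1}]. For example, for (i, j) = (0, 1) we minimise over 2 possible intermediate vertex sequences; the minimum is 1, attained along the walk 0 → 0 → 1.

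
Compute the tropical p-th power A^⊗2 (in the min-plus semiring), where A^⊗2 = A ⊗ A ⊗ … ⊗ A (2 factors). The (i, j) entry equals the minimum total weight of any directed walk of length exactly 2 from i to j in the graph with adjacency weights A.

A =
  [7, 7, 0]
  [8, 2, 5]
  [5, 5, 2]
A^⊗2 =
  [5, 5, 2]
  [10, 4, 7]
  [7, 7, 4]

Each entry (A^⊗2)_ij equals the minimum over all length-2 walks i = v_0 → v_1 → … → v_2 = j of Σ_t A[v_t][v_{t+1}]. For example, for (i, j) = (0, 2) we minimise over 3 possible intermediate vertex sequences; the minimum is 2, attained along the walk 0 → 2 → 2.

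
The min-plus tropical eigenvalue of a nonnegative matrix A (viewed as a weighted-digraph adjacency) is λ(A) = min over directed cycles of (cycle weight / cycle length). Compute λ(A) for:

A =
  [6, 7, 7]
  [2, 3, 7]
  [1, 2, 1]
λ(A) = 1

Enumerate directed cycles and compute their means (weight / length). Sample:
  cycle 0 → 0: weight = 6, length = 1, mean = 6/1 ≈ 6.000
  cycle 1 → 1: weight = 3, length = 1, mean = 3/1 ≈ 3.000
  cycle 2 → 2: weight = 1, length = 1, mean = 1/1 ≈ 1.000
  cycle 0 → 1 → 0: weight = 9, length = 2, mean = 9/2 ≈ 4.500
  cycle 0 → 2 → 0: weight = 8, length = 2, mean = 8/2 ≈ 4.000
  cycle 1 → 0 → 1: weight = 9, length = 2, mean = 9/2 ≈ 4.500
Minimum mean = 1.000, attained e.g. along the cycle 2 → 2 with weight 1 and length 1. So λ(A) = 1/1 = 1.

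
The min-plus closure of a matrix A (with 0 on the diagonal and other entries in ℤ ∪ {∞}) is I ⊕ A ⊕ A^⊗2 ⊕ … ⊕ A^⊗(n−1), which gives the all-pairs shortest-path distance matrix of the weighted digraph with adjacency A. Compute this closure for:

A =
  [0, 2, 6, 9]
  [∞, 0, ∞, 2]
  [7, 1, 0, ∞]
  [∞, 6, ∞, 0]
Closure =
  [0, 2, 6, 4]
  [∞, 0, ∞, 2]
  [7, 1, 0, 3]
  [∞, 6, ∞, 0]

This is the Floyd-Warshall all-pairs shortest-path computation. For each intermediate vertex k = 0, 1, …, 3, update dist[i][j] ← min(dist[i][j], dist[i][k] + dist[k][j]). The final matrix gives, for each (i, j), the minimum total weight of any directed path from i to j (possibly empty when i = j).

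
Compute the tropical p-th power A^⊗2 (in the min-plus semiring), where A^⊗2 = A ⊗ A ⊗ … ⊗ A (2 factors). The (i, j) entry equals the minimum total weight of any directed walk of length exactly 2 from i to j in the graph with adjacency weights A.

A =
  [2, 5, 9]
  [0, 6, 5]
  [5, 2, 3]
A^⊗2 =
  [4, 7, 10]
  [2, 5, 8]
  [2, 5, 6]

Each entry (A^⊗2)_ij equals the minimum over all length-2 walks i = v_0 → v_1 → … → v_2 = j of Σ_t A[v_t][v_{t+1}]. For example, for (i, j) = (0, 2) we minimise over 3 possible intermediate vertex sequences; the minimum is 10, attained along the walk 0 → 1 → 2.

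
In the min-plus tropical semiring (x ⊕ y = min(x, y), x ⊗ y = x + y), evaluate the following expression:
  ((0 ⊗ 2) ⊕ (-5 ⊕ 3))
((0 ⊗ 2) ⊕ (-5 ⊕ 3)) = -5

Expand innermost to outermost. Recall ⊕ takes the minimum of its arguments and ⊗ takes their sum. Working out the expression ((0 ⊗ 2) ⊕ (-5 ⊕ 3)) gives -5.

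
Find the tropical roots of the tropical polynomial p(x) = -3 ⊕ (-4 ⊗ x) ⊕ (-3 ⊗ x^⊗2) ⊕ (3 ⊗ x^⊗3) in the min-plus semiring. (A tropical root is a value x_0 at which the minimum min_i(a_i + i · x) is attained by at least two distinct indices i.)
Roots: {-6, -1, 1}

Each tropical root is a break point of the lower envelope of the lines y = a_i + i · x (there are 4 lines, with slopes 0, 1, ..., 3). Only the lines that attain the minimum somewhere contribute to roots; other lines are dominated. Here the surviving (envelope) indices are i = 3, i = 2, i = 1, i = 0.
Intersections between consecutive envelope lines give the roots: for adjacent envelope indices i < j the intersection is x = (a_i − a_j) / (j − i). Reading off the sorted break points: {-6, -1, 1}.
Verification: at each break x_0, at least two indices attain the minimum of min_i(a_i + i · x_0).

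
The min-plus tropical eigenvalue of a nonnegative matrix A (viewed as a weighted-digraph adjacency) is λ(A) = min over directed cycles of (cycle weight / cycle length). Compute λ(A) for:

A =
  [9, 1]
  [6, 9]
λ(A) = 7/2

Enumerate directed cycles and compute their means (weight / length). Sample:
  cycle 0 → 0: weight = 9, length = 1, mean = 9/1 ≈ 9.000
  cycle 1 → 1: weight = 9, length = 1, mean = 9/1 ≈ 9.000
  cycle 0 → 1 → 0: weight = 7, length = 2, mean = 7/2 ≈ 3.500
  cycle 1 → 0 → 1: weight = 7, length = 2, mean = 7/2 ≈ 3.500
Minimum mean = 3.500, attained e.g. along the cycle 0 → 1 → 0 with weight 7 and length 2. So λ(A) = 7/2 = 7/2.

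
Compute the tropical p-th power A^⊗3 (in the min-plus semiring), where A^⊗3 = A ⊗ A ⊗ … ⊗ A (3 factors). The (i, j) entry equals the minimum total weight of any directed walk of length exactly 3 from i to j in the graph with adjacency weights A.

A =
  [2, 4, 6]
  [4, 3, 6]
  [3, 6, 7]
A^⊗3 =
  [6, 8, 10]
  [8, 9, 12]
  [7, 9, 11]

Each entry (A^⊗3)_ij equals the minimum over all length-3 walks i = v_0 → v_1 → … → v_3 = j of Σ_t A[v_t][v_{t+1}]. For example, for (i, j) = (0, 2) we minimise over 9 possible intermediate vertex sequences; the minimum is 10, attained along the walk 0 → 0 → 0 → 2.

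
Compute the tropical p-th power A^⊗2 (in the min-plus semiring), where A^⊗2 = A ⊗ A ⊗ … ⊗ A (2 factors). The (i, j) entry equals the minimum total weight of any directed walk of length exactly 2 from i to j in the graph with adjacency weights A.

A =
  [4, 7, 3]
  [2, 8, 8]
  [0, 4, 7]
A^⊗2 =
  [3, 7, 7]
  [6, 9, 5]
  [4, 7, 3]

Each entry (A^⊗2)_ij equals the minimum over all length-2 walks i = v_0 → v_1 → … → v_2 = j of Σ_t A[v_t][v_{t+1}]. For example, for (i, j) = (0, 2) we minimise over 3 possible intermediate vertex sequences; the minimum is 7, attained along the walk 0 → 0 → 2.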